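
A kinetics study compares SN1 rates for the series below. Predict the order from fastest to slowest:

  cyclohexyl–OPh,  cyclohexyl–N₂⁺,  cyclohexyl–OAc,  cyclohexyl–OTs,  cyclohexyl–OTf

The skeletons are identical, so relative rate is governed entirely by leaving-group ability.
The more stable X⁻ (or X) is on its own — i.e. the weaker a base it is — the better a leaving group it makes.
cyclohexyl–N₂⁺ loses N₂: no meaningful conjugate acid; N₂ departs as an exceptionally stable neutral molecule
cyclohexyl–OTf loses OTf⁻: pKₐ(CF₃SO₃H (triflic acid)) ≈ -14
cyclohexyl–OTs loses OTs⁻: pKₐ(p-CH₃C₆H₄SO₃H (TsOH)) ≈ -2.8
cyclohexyl–OAc loses AcO⁻: pKₐ(CH₃COOH) ≈ 4.8
cyclohexyl–OPh loses PhO⁻: pKₐ(C₆H₅OH (phenol)) ≈ 10

cyclohexyl–N₂⁺ > cyclohexyl–OTf > cyclohexyl–OTs > cyclohexyl–OAc > cyclohexyl–OPh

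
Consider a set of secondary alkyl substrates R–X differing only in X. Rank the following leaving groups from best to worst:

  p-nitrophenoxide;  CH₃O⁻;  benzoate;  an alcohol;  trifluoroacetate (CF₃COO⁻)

an alcohol > trifluoroacetate (CF₃COO⁻) > benzoate > p-nitrophenoxide > CH₃O⁻

an alcohol: pKₐ(R'OH₂⁺) ≈ -2.4
trifluoroacetate (CF₃COO⁻): pKₐ(CF₃COOH) ≈ 0.2 — strongly electron-withdrawing CF₃ stabilises the carboxylate
benzoate: pKₐ(C₆H₅COOH) ≈ 4.2
p-nitrophenoxide: pKₐ(p-nitrophenol) ≈ 7.2
CH₃O⁻: pKₐ(CH₃OH) ≈ 15.5 — strong base; alkoxides do not leave unassisted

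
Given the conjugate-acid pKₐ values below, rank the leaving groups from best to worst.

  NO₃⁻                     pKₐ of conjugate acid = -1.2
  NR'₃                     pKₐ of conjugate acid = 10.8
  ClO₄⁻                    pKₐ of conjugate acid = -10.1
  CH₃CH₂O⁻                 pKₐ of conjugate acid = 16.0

ClO₄⁻ > NO₃⁻ > NR'₃ > CH₃CH₂O⁻

Lower conjugate-acid pKₐ ⇒ weaker base ⇒ better leaving group.
Sorting by the given values: ClO₄⁻ (-10.1), NO₃⁻ (-1.2), NR'₃ (10.8), CH₃CH₂O⁻ (16.0).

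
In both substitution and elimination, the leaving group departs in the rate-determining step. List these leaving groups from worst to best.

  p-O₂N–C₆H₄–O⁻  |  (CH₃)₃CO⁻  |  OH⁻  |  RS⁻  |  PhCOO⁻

(CH₃)₃CO⁻ < OH⁻ < RS⁻ < p-O₂N–C₆H₄–O⁻ < PhCOO⁻

PhCOO⁻: pKₐ(C₆H₅COOH) ≈ 4.2 — aryl carboxylate
p-O₂N–C₆H₄–O⁻: pKₐ(p-nitrophenol) ≈ 7.2 — nitro group delocalises the charge; the classic chromogenic LG
RS⁻: pKₐ(RSH (a thiol)) ≈ 10.5 — moderately basic; rarely leaves without activation
OH⁻: pKₐ(H₂O) ≈ 15.7
(CH₃)₃CO⁻: pKₐ(t-BuOH) ≈ 18
Reversing gives the worst-to-best order requested.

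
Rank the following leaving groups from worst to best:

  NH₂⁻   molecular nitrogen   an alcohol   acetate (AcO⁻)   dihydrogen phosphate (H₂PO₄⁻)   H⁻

Rank by basicity of the departing species: weakest base leaves most easily.
molecular nitrogen: no meaningful conjugate acid; N₂ departs as an exceptionally stable neutral molecule
an alcohol: pKₐ(R'OH₂⁺) ≈ -2.4
dihydrogen phosphate (H₂PO₄⁻): pKₐ(H₃PO₄) ≈ 2.1
acetate (AcO⁻): pKₐ(CH₃COOH) ≈ 4.8
H⁻: pKₐ(H₂) ≈ 36
NH₂⁻: pKₐ(NH₃) ≈ 38
Reversing gives the worst-to-best order requested.

NH₂⁻ < H⁻ < acetate (AcO⁻) < dihydrogen phosphate (H₂PO₄⁻) < an alcohol < molecular nitrogen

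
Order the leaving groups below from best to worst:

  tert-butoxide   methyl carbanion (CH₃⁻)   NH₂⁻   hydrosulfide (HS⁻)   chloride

Rank by basicity of the departing species: weakest base leaves most easily.
chloride: pKₐ(HCl) ≈ -7
hydrosulfide (HS⁻): pKₐ(H₂S) ≈ 7
tert-butoxide: pKₐ(t-BuOH) ≈ 18
NH₂⁻: pKₐ(NH₃) ≈ 38
methyl carbanion (CH₃⁻): pKₐ(CH₄) ≈ 48

chloride > hydrosulfide (HS⁻) > tert-butoxide > NH₂⁻ > methyl carbanion (CH₃⁻)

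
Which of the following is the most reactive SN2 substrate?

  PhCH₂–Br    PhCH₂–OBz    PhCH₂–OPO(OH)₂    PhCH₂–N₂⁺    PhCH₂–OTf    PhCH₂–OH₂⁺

PhCH₂–N₂⁺

The skeletons are identical, so relative rate is governed entirely by leaving-group ability.
Rank by basicity of the departing species: weakest base leaves most easily.
PhCH₂–N₂⁺ loses N₂: no meaningful conjugate acid; N₂ departs as an exceptionally stable neutral molecule
PhCH₂–OTf loses OTf⁻: pKₐ(CF₃SO₃H (triflic acid)) ≈ -14
PhCH₂–Br loses Br⁻: pKₐ(HBr) ≈ -9
PhCH₂–OH₂⁺ loses H₂O: pKₐ(H₃O⁺) ≈ -1.7
PhCH₂–OPO(OH)₂ loses H₂PO₄⁻: pKₐ(H₃PO₄) ≈ 2.1
PhCH₂–OBz loses PhCOO⁻: pKₐ(C₆H₅COOH) ≈ 4.2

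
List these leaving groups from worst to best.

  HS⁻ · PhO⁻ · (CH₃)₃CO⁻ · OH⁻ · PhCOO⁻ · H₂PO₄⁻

H₂PO₄⁻: pKₐ(H₃PO₄) ≈ 2.1
PhCOO⁻: pKₐ(C₆H₅COOH) ≈ 4.2
HS⁻: pKₐ(H₂S) ≈ 7 — larger and more polarisable than the oxygen analogue
PhO⁻: pKₐ(C₆H₅OH (phenol)) ≈ 10 — resonance into the ring helps, but still a poor LG
OH⁻: pKₐ(H₂O) ≈ 15.7
(CH₃)₃CO⁻: pKₐ(t-BuOH) ≈ 18 — bulky, strongly basic alkoxide
The question asks for worst first, so the sequence is read in increasing leaving-group ability.

(CH₃)₃CO⁻ < OH⁻ < PhO⁻ < HS⁻ < PhCOO⁻ < H₂PO₄⁻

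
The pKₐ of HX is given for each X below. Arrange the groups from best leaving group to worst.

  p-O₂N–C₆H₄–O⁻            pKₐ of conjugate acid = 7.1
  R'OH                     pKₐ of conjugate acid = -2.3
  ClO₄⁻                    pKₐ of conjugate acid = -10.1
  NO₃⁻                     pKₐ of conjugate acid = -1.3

Lower conjugate-acid pKₐ ⇒ weaker base ⇒ better leaving group.
Sorting by the given values: ClO₄⁻ (-10.1), R'OH (-2.3), NO₃⁻ (-1.3), p-O₂N–C₆H₄–O⁻ (7.1).

ClO₄⁻ > R'OH > NO₃⁻ > p-O₂N–C₆H₄–O⁻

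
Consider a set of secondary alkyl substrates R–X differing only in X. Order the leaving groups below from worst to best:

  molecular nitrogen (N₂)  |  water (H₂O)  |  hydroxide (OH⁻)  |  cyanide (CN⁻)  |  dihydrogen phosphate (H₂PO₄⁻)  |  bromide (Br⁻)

molecular nitrogen (N₂): no meaningful conjugate acid; N₂ departs as an exceptionally stable neutral molecule
bromide (Br⁻): pKₐ(HBr) ≈ -9
water (H₂O): pKₐ(H₃O⁺) ≈ -1.7 — neutral; leaves from a protonated alcohol (R–OH₂⁺)
dihydrogen phosphate (H₂PO₄⁻): pKₐ(H₃PO₄) ≈ 2.1 — moderate base; biological leaving group after further activation
cyanide (CN⁻): pKₐ(HCN) ≈ 9.2 — sp carbon stabilises the charge somewhat, but still a poor LG
hydroxide (OH⁻): pKₐ(H₂O) ≈ 15.7 — strong base; essentially never leaves without prior activation
Listed from poorest to best leaving group as asked.

hydroxide (OH⁻) < cyanide (CN⁻) < dihydrogen phosphate (H₂PO₄⁻) < water (H₂O) < bromide (Br⁻) < molecular nitrogen (N₂)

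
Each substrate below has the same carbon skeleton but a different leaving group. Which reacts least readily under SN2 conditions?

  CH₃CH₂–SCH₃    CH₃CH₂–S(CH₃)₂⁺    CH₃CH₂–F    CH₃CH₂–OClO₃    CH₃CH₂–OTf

CH₃CH₂–SCH₃

Same R in every case — rank the leaving groups.
The more stable X⁻ (or X) is on its own — i.e. the weaker a base it is — the better a leaving group it makes.
CH₃CH₂–OTf loses OTf⁻: pKₐ(CF₃SO₃H (triflic acid)) ≈ -14
CH₃CH₂–OClO₃ loses ClO₄⁻: pKₐ(HClO₄) ≈ -10
CH₃CH₂–S(CH₃)₂⁺ loses SR'₂: pKₐ(R'₂SH⁺) ≈ -7
CH₃CH₂–F loses F⁻: pKₐ(HF) ≈ 3.2
CH₃CH₂–SCH₃ loses RS⁻: pKₐ(RSH (a thiol)) ≈ 10.5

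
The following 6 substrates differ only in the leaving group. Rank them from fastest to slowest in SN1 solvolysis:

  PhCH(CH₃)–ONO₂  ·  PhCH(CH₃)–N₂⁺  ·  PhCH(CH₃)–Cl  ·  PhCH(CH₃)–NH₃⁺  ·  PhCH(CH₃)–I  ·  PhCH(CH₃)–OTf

Identical carbon frameworks mean the comparison reduces to leaving-group quality.
The more stable X⁻ (or X) is on its own — i.e. the weaker a base it is — the better a leaving group it makes.
PhCH(CH₃)–N₂⁺ loses N₂: no meaningful conjugate acid; N₂ departs as an exceptionally stable neutral molecule
PhCH(CH₃)–OTf loses OTf⁻: pKₐ(CF₃SO₃H (triflic acid)) ≈ -14
PhCH(CH₃)–I loses I⁻: pKₐ(HI) ≈ -10
PhCH(CH₃)–Cl loses Cl⁻: pKₐ(HCl) ≈ -7
PhCH(CH₃)–ONO₂ loses NO₃⁻: pKₐ(HNO₃) ≈ -1.3
PhCH(CH₃)–NH₃⁺ loses NH₃: pKₐ(NH₄⁺) ≈ 9.2

PhCH(CH₃)–N₂⁺ > PhCH(CH₃)–OTf > PhCH(CH₃)–I > PhCH(CH₃)–Cl > PhCH(CH₃)–ONO₂ > PhCH(CH₃)–NH₃⁺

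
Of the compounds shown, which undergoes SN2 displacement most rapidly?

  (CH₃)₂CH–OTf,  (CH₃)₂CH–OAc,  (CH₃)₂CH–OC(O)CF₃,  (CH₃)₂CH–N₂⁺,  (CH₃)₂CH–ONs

Same R in every case — rank the leaving groups.
A good leaving group is a weak base: the lower the pKₐ of its conjugate acid, the more readily it departs.
(CH₃)₂CH–N₂⁺ loses N₂: no meaningful conjugate acid; N₂ departs as an exceptionally stable neutral molecule
(CH₃)₂CH–OTf loses OTf⁻: pKₐ(CF₃SO₃H (triflic acid)) ≈ -14
(CH₃)₂CH–ONs loses ONs⁻: pKₐ(p-O₂NC₆H₄SO₃H) ≈ -3.5
(CH₃)₂CH–OC(O)CF₃ loses CF₃COO⁻: pKₐ(CF₃COOH) ≈ 0.2
(CH₃)₂CH–OAc loses AcO⁻: pKₐ(CH₃COOH) ≈ 4.8

(CH₃)₂CH–N₂⁺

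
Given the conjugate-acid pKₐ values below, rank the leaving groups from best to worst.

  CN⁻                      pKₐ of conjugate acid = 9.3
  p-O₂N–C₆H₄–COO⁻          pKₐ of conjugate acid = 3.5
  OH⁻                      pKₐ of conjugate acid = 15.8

p-O₂N–C₆H₄–COO⁻ > CN⁻ > OH⁻

Lower conjugate-acid pKₐ ⇒ weaker base ⇒ better leaving group.
Sorting by the given values: p-O₂N–C₆H₄–COO⁻ (3.5), CN⁻ (9.3), OH⁻ (15.8).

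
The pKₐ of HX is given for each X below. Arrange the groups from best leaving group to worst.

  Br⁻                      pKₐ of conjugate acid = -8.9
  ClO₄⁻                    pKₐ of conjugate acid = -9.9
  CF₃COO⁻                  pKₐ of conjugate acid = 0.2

ClO₄⁻ > Br⁻ > CF₃COO⁻

Lower conjugate-acid pKₐ ⇒ weaker base ⇒ better leaving group.
Sorting by the given values: ClO₄⁻ (-9.9), Br⁻ (-8.9), CF₃COO⁻ (0.2).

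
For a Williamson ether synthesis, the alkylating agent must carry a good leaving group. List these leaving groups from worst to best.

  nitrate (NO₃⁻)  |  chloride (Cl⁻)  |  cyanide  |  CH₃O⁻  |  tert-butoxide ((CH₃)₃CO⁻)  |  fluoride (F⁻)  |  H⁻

H⁻ < tert-butoxide ((CH₃)₃CO⁻) < CH₃O⁻ < cyanide < fluoride (F⁻) < nitrate (NO₃⁻) < chloride (Cl⁻)

Leaving-group ability tracks the stability of the departed species; conjugate-acid pKₐ is the usual yardstick (lower pKₐ → better LG).
chloride (Cl⁻): pKₐ(HCl) ≈ -7 — moderately weak base
nitrate (NO₃⁻): pKₐ(HNO₃) ≈ -1.3 — resonance-delocalised over three oxygens
fluoride (F⁻): pKₐ(HF) ≈ 3.2 — small and strongly basic; the poor halide leaving group
cyanide: pKₐ(HCN) ≈ 9.2 — sp carbon stabilises the charge somewhat, but still a poor LG
CH₃O⁻: pKₐ(CH₃OH) ≈ 15.5 — strong base; alkoxides do not leave unassisted
tert-butoxide ((CH₃)₃CO⁻): pKₐ(t-BuOH) ≈ 18 — bulky, strongly basic alkoxide
H⁻: pKₐ(H₂) ≈ 36 — extremely strong base; leaves only in special hydride-transfer contexts
Listed from poorest to best leaving group as asked.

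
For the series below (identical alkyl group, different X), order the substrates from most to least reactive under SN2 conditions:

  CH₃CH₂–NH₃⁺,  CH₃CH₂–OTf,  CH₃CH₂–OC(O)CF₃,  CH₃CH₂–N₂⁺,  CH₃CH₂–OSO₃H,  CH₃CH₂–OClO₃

CH₃CH₂–N₂⁺ > CH₃CH₂–OTf > CH₃CH₂–OClO₃ > CH₃CH₂–OSO₃H > CH₃CH₂–OC(O)CF₃ > CH₃CH₂–NH₃⁺

With the same alkyl group throughout, only the leaving group differentiates the rates.
Rank by basicity of the departing species: weakest base leaves most easily.
CH₃CH₂–N₂⁺ loses N₂: no meaningful conjugate acid; N₂ departs as an exceptionally stable neutral molecule
CH₃CH₂–OTf loses OTf⁻: pKₐ(CF₃SO₃H (triflic acid)) ≈ -14
CH₃CH₂–OClO₃ loses ClO₄⁻: pKₐ(HClO₄) ≈ -10
CH₃CH₂–OSO₃H loses HSO₄⁻: pKₐ(H₂SO₄) ≈ -3
CH₃CH₂–OC(O)CF₃ loses CF₃COO⁻: pKₐ(CF₃COOH) ≈ 0.2
CH₃CH₂–NH₃⁺ loses NH₃: pKₐ(NH₄⁺) ≈ 9.2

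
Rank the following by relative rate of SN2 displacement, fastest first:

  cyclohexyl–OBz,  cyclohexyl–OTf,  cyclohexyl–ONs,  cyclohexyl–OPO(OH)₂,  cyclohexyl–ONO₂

cyclohexyl–OTf > cyclohexyl–ONs > cyclohexyl–ONO₂ > cyclohexyl–OPO(OH)₂ > cyclohexyl–OBz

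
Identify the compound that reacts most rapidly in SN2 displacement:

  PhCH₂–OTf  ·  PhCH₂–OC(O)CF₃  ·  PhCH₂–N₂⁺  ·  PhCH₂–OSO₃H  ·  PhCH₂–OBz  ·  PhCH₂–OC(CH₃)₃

With the same alkyl group throughout, only the leaving group differentiates the rates.
Leaving-group ability tracks the stability of the departed species; conjugate-acid pKₐ is the usual yardstick (lower pKₐ → better LG).
PhCH₂–N₂⁺ loses N₂: no meaningful conjugate acid; N₂ departs as an exceptionally stable neutral molecule
PhCH₂–OTf loses OTf⁻: pKₐ(CF₃SO₃H (triflic acid)) ≈ -14
PhCH₂–OSO₃H loses HSO₄⁻: pKₐ(H₂SO₄) ≈ -3
PhCH₂–OC(O)CF₃ loses CF₃COO⁻: pKₐ(CF₃COOH) ≈ 0.2
PhCH₂–OBz loses PhCOO⁻: pKₐ(C₆H₅COOH) ≈ 4.2
PhCH₂–OC(CH₃)₃ loses (CH₃)₃CO⁻: pKₐ(t-BuOH) ≈ 18

PhCH₂–N₂⁺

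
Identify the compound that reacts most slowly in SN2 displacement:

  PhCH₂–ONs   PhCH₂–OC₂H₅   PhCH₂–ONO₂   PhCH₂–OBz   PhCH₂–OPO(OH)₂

PhCH₂–OC₂H₅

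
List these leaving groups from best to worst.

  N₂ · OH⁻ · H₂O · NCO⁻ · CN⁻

N₂ > H₂O > NCO⁻ > CN⁻ > OH⁻

N₂: no meaningful conjugate acid; N₂ departs as an exceptionally stable neutral molecule
H₂O: pKₐ(H₃O⁺) ≈ -1.7
NCO⁻: pKₐ(HOCN) ≈ 3.5 — resonance between N and O
CN⁻: pKₐ(HCN) ≈ 9.2 — sp carbon stabilises the charge somewhat, but still a poor LG
OH⁻: pKₐ(H₂O) ≈ 15.7 — strong base; essentially never leaves without prior activation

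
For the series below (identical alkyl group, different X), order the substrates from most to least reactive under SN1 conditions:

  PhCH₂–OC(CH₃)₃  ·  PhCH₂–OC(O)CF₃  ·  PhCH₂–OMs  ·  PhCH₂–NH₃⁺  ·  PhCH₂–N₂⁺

PhCH₂–N₂⁺ > PhCH₂–OMs > PhCH₂–OC(O)CF₃ > PhCH₂–NH₃⁺ > PhCH₂–OC(CH₃)₃

With the same alkyl group throughout, only the leaving group differentiates the rates.
A good leaving group is a weak base: the lower the pKₐ of its conjugate acid, the more readily it departs.
PhCH₂–N₂⁺ loses N₂: no meaningful conjugate acid; N₂ departs as an exceptionally stable neutral molecule
PhCH₂–OMs loses OMs⁻: pKₐ(CH₃SO₃H (MsOH)) ≈ -1.9
PhCH₂–OC(O)CF₃ loses CF₃COO⁻: pKₐ(CF₃COOH) ≈ 0.2
PhCH₂–NH₃⁺ loses NH₃: pKₐ(NH₄⁺) ≈ 9.2
PhCH₂–OC(CH₃)₃ loses (CH₃)₃CO⁻: pKₐ(t-BuOH) ≈ 18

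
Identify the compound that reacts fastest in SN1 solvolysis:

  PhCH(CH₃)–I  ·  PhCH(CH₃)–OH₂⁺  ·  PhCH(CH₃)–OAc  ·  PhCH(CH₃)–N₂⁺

Same R in every case — rank the leaving groups.
Leaving-group ability tracks the stability of the departed species; conjugate-acid pKₐ is the usual yardstick (lower pKₐ → better LG).
PhCH(CH₃)–N₂⁺ loses N₂: no meaningful conjugate acid; N₂ departs as an exceptionally stable neutral molecule
PhCH(CH₃)–I loses I⁻: pKₐ(HI) ≈ -10
PhCH(CH₃)–OH₂⁺ loses H₂O: pKₐ(H₃O⁺) ≈ -1.7
PhCH(CH₃)–OAc loses AcO⁻: pKₐ(CH₃COOH) ≈ 4.8

PhCH(CH₃)–N₂⁺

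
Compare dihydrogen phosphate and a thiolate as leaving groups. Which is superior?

dihydrogen phosphate is the better leaving group.
pKₐ(H₃PO₄) ≈ 2.1 versus pKₐ(RSH (a thiol)) ≈ 10.5: dihydrogen phosphate is the much weaker base.
Moderate base; biological leaving group after further activation.

dihydrogen phosphate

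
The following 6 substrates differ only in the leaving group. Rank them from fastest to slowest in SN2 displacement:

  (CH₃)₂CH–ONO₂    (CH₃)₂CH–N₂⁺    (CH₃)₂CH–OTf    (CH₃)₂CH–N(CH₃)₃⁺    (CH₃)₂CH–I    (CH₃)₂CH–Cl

Same R in every case — rank the leaving groups.
A good leaving group is a weak base: the lower the pKₐ of its conjugate acid, the more readily it departs.
(CH₃)₂CH–N₂⁺ loses N₂: no meaningful conjugate acid; N₂ departs as an exceptionally stable neutral molecule
(CH₃)₂CH–OTf loses OTf⁻: pKₐ(CF₃SO₃H (triflic acid)) ≈ -14
(CH₃)₂CH–I loses I⁻: pKₐ(HI) ≈ -10
(CH₃)₂CH–Cl loses Cl⁻: pKₐ(HCl) ≈ -7
(CH₃)₂CH–ONO₂ loses NO₃⁻: pKₐ(HNO₃) ≈ -1.3
(CH₃)₂CH–N(CH₃)₃⁺ loses NR'₃: pKₐ(R'₃NH⁺) ≈ 10.7

(CH₃)₂CH–N₂⁺ > (CH₃)₂CH–OTf > (CH₃)₂CH–I > (CH₃)₂CH–Cl > (CH₃)₂CH–ONO₂ > (CH₃)₂CH–N(CH₃)₃⁺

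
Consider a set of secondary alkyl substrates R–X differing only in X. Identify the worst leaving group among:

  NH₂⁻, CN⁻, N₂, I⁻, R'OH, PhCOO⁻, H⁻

Rank by basicity of the departing species: weakest base leaves most easily.
N₂: no meaningful conjugate acid; N₂ departs as an exceptionally stable neutral molecule
I⁻: pKₐ(HI) ≈ -10
R'OH: pKₐ(R'OH₂⁺) ≈ -2.4
PhCOO⁻: pKₐ(C₆H₅COOH) ≈ 4.2
CN⁻: pKₐ(HCN) ≈ 9.2
H⁻: pKₐ(H₂) ≈ 36
NH₂⁻: pKₐ(NH₃) ≈ 38

NH₂⁻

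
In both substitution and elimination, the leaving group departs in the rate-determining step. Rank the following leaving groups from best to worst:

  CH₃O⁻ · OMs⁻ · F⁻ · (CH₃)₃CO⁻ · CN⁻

OMs⁻ > F⁻ > CN⁻ > CH₃O⁻ > (CH₃)₃CO⁻

Leaving-group ability tracks the stability of the departed species; conjugate-acid pKₐ is the usual yardstick (lower pKₐ → better LG).
OMs⁻: pKₐ(CH₃SO₃H (MsOH)) ≈ -1.9
F⁻: pKₐ(HF) ≈ 3.2
CN⁻: pKₐ(HCN) ≈ 9.2
CH₃O⁻: pKₐ(CH₃OH) ≈ 15.5
(CH₃)₃CO⁻: pKₐ(t-BuOH) ≈ 18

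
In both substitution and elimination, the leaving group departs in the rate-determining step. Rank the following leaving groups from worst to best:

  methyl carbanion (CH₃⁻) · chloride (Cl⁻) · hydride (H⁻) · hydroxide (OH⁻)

methyl carbanion (CH₃⁻) < hydride (H⁻) < hydroxide (OH⁻) < chloride (Cl⁻)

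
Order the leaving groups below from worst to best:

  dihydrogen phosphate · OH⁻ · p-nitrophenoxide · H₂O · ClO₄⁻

OH⁻ < p-nitrophenoxide < dihydrogen phosphate < H₂O < ClO₄⁻

The more stable X⁻ (or X) is on its own — i.e. the weaker a base it is — the better a leaving group it makes.
ClO₄⁻: pKₐ(HClO₄) ≈ -10
H₂O: pKₐ(H₃O⁺) ≈ -1.7 — neutral; leaves from a protonated alcohol (R–OH₂⁺)
dihydrogen phosphate: pKₐ(H₃PO₄) ≈ 2.1
p-nitrophenoxide: pKₐ(p-nitrophenol) ≈ 7.2 — nitro group delocalises the charge; the classic chromogenic LG
OH⁻: pKₐ(H₂O) ≈ 15.7 — strong base; essentially never leaves without prior activation
Reversing gives the worst-to-best order requested.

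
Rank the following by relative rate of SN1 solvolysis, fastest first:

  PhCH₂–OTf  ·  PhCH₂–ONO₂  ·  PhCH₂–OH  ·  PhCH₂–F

Identical carbon frameworks mean the comparison reduces to leaving-group quality.
A good leaving group is a weak base: the lower the pKₐ of its conjugate acid, the more readily it departs.
PhCH₂–OTf loses OTf⁻: pKₐ(CF₃SO₃H (triflic acid)) ≈ -14
PhCH₂–ONO₂ loses NO₃⁻: pKₐ(HNO₃) ≈ -1.3
PhCH₂–F loses F⁻: pKₐ(HF) ≈ 3.2
PhCH₂–OH loses OH⁻: pKₐ(H₂O) ≈ 15.7

PhCH₂–OTf > PhCH₂–ONO₂ > PhCH₂–F > PhCH₂–OH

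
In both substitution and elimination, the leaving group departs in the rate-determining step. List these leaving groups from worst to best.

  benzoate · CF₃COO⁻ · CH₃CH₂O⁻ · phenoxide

Rank by basicity of the departing species: weakest base leaves most easily.
CF₃COO⁻: pKₐ(CF₃COOH) ≈ 0.2
benzoate: pKₐ(C₆H₅COOH) ≈ 4.2
phenoxide: pKₐ(C₆H₅OH (phenol)) ≈ 10
CH₃CH₂O⁻: pKₐ(CH₃CH₂OH) ≈ 16
Reversing gives the worst-to-best order requested.

CH₃CH₂O⁻ < phenoxide < benzoate < CF₃COO⁻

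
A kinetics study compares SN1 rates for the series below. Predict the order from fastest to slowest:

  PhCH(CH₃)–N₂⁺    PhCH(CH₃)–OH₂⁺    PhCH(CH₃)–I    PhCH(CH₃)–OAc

With the same alkyl group throughout, only the leaving group differentiates the rates.
A good leaving group is a weak base: the lower the pKₐ of its conjugate acid, the more readily it departs.
PhCH(CH₃)–N₂⁺ loses N₂: no meaningful conjugate acid; N₂ departs as an exceptionally stable neutral molecule
PhCH(CH₃)–I loses I⁻: pKₐ(HI) ≈ -10
PhCH(CH₃)–OH₂⁺ loses H₂O: pKₐ(H₃O⁺) ≈ -1.7
PhCH(CH₃)–OAc loses AcO⁻: pKₐ(CH₃COOH) ≈ 4.8

PhCH(CH₃)–N₂⁺ > PhCH(CH₃)–I > PhCH(CH₃)–OH₂⁺ > PhCH(CH₃)–OAc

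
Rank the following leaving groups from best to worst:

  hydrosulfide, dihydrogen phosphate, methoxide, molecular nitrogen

molecular nitrogen > dihydrogen phosphate > hydrosulfide > methoxide

Leaving-group ability tracks the stability of the departed species; conjugate-acid pKₐ is the usual yardstick (lower pKₐ → better LG).
molecular nitrogen: no meaningful conjugate acid; N₂ departs as an exceptionally stable neutral molecule
dihydrogen phosphate: pKₐ(H₃PO₄) ≈ 2.1 — moderate base; biological leaving group after further activation
hydrosulfide: pKₐ(H₂S) ≈ 7 — larger and more polarisable than the oxygen analogue
methoxide: pKₐ(CH₃OH) ≈ 15.5 — strong base; alkoxides do not leave unassisted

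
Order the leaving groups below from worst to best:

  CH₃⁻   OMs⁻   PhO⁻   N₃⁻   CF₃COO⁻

CH₃⁻ < PhO⁻ < N₃⁻ < CF₃COO⁻ < OMs⁻

Leaving-group ability tracks the stability of the departed species; conjugate-acid pKₐ is the usual yardstick (lower pKₐ → better LG).
OMs⁻: pKₐ(CH₃SO₃H (MsOH)) ≈ -1.9
CF₃COO⁻: pKₐ(CF₃COOH) ≈ 0.2
N₃⁻: pKₐ(HN₃) ≈ 4.7
PhO⁻: pKₐ(C₆H₅OH (phenol)) ≈ 10
CH₃⁻: pKₐ(CH₄) ≈ 48
Listed from poorest to best leaving group as asked.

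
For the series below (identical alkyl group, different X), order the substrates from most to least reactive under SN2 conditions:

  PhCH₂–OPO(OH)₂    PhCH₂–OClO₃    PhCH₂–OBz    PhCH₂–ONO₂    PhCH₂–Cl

PhCH₂–OClO₃ > PhCH₂–Cl > PhCH₂–ONO₂ > PhCH₂–OPO(OH)₂ > PhCH₂–OBz

Same R in every case — rank the leaving groups.
Leaving-group ability tracks the stability of the departed species; conjugate-acid pKₐ is the usual yardstick (lower pKₐ → better LG).
PhCH₂–OClO₃ loses ClO₄⁻: pKₐ(HClO₄) ≈ -10
PhCH₂–Cl loses Cl⁻: pKₐ(HCl) ≈ -7
PhCH₂–ONO₂ loses NO₃⁻: pKₐ(HNO₃) ≈ -1.3
PhCH₂–OPO(OH)₂ loses H₂PO₄⁻: pKₐ(H₃PO₄) ≈ 2.1
PhCH₂–OBz loses PhCOO⁻: pKₐ(C₆H₅COOH) ≈ 4.2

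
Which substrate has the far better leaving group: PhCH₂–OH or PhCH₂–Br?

PhCH₂–Br

From PhCH₂–OH the departing group would be OH⁻ (pKₐ(H₂O) ≈ 15.7). Strong base; essentially never leaves without prior activation.
From PhCH₂–Br the leaving group is Br⁻ (pKₐ(HBr) ≈ -9). Weak base; good leaving group.
(In practice PhCH₂–Br is made from PhCH₂–OH by treatment with PBr₃, replacing the hydroxyl with bromide.)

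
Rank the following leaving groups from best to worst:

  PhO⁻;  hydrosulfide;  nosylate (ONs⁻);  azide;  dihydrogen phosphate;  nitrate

nosylate (ONs⁻) > nitrate > dihydrogen phosphate > azide > hydrosulfide > PhO⁻

Rank by basicity of the departing species: weakest base leaves most easily.
nosylate (ONs⁻): pKₐ(p-O₂NC₆H₄SO₃H) ≈ -3.5
nitrate: pKₐ(HNO₃) ≈ -1.3
dihydrogen phosphate: pKₐ(H₃PO₄) ≈ 2.1
azide: pKₐ(HN₃) ≈ 4.7
hydrosulfide: pKₐ(H₂S) ≈ 7
PhO⁻: pKₐ(C₆H₅OH (phenol)) ≈ 10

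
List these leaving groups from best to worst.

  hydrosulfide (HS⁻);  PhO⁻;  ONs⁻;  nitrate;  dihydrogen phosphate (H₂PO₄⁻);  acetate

ONs⁻ > nitrate > dihydrogen phosphate (H₂PO₄⁻) > acetate > hydrosulfide (HS⁻) > PhO⁻

Leaving-group ability tracks the stability of the departed species; conjugate-acid pKₐ is the usual yardstick (lower pKₐ → better LG).
ONs⁻: pKₐ(p-O₂NC₆H₄SO₃H) ≈ -3.5
nitrate: pKₐ(HNO₃) ≈ -1.3
dihydrogen phosphate (H₂PO₄⁻): pKₐ(H₃PO₄) ≈ 2.1
acetate: pKₐ(CH₃COOH) ≈ 4.8
hydrosulfide (HS⁻): pKₐ(H₂S) ≈ 7
PhO⁻: pKₐ(C₆H₅OH (phenol)) ≈ 10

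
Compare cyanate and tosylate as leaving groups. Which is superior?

tosylate is the better leaving group.
pKₐ(p-CH₃C₆H₄SO₃H (TsOH)) ≈ -2.8 versus pKₐ(HOCN) ≈ 3.5: tosylate is the much weaker base.
Resonance-delocalised arenesulfonate.

tosylate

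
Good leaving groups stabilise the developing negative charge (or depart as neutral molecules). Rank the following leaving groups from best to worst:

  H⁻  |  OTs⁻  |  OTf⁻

Leaving-group ability tracks the stability of the departed species; conjugate-acid pKₐ is the usual yardstick (lower pKₐ → better LG).
OTf⁻: pKₐ(CF₃SO₃H (triflic acid)) ≈ -14
OTs⁻: pKₐ(p-CH₃C₆H₄SO₃H (TsOH)) ≈ -2.8
H⁻: pKₐ(H₂) ≈ 36

OTf⁻ > OTs⁻ > H⁻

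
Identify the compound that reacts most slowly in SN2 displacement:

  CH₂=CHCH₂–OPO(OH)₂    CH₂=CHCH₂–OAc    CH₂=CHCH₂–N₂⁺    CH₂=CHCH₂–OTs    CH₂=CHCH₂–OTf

With the same alkyl group throughout, only the leaving group differentiates the rates.
A good leaving group is a weak base: the lower the pKₐ of its conjugate acid, the more readily it departs.
CH₂=CHCH₂–N₂⁺ loses N₂: no meaningful conjugate acid; N₂ departs as an exceptionally stable neutral molecule
CH₂=CHCH₂–OTf loses OTf⁻: pKₐ(CF₃SO₃H (triflic acid)) ≈ -14
CH₂=CHCH₂–OTs loses OTs⁻: pKₐ(p-CH₃C₆H₄SO₃H (TsOH)) ≈ -2.8
CH₂=CHCH₂–OPO(OH)₂ loses H₂PO₄⁻: pKₐ(H₃PO₄) ≈ 2.1
CH₂=CHCH₂–OAc loses AcO⁻: pKₐ(CH₃COOH) ≈ 4.8

CH₂=CHCH₂–OAc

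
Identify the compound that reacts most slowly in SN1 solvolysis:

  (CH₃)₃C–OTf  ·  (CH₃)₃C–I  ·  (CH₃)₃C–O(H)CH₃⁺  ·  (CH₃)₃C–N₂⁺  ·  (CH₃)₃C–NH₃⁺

Identical carbon frameworks mean the comparison reduces to leaving-group quality.
A good leaving group is a weak base: the lower the pKₐ of its conjugate acid, the more readily it departs.
(CH₃)₃C–N₂⁺ loses N₂: no meaningful conjugate acid; N₂ departs as an exceptionally stable neutral molecule
(CH₃)₃C–OTf loses OTf⁻: pKₐ(CF₃SO₃H (triflic acid)) ≈ -14
(CH₃)₃C–I loses I⁻: pKₐ(HI) ≈ -10
(CH₃)₃C–O(H)CH₃⁺ loses R'OH: pKₐ(R'OH₂⁺) ≈ -2.4
(CH₃)₃C–NH₃⁺ loses NH₃: pKₐ(NH₄⁺) ≈ 9.2

(CH₃)₃C–NH₃⁺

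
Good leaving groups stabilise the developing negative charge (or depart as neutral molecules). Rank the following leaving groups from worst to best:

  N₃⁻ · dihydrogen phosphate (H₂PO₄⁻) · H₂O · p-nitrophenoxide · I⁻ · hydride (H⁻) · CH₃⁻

I⁻: pKₐ(HI) ≈ -10
H₂O: pKₐ(H₃O⁺) ≈ -1.7
dihydrogen phosphate (H₂PO₄⁻): pKₐ(H₃PO₄) ≈ 2.1
N₃⁻: pKₐ(HN₃) ≈ 4.7
p-nitrophenoxide: pKₐ(p-nitrophenol) ≈ 7.2
hydride (H⁻): pKₐ(H₂) ≈ 36
CH₃⁻: pKₐ(CH₄) ≈ 48
The question asks for worst first, so the sequence is read in increasing leaving-group ability.

CH₃⁻ < hydride (H⁻) < p-nitrophenoxide < N₃⁻ < dihydrogen phosphate (H₂PO₄⁻) < H₂O < I⁻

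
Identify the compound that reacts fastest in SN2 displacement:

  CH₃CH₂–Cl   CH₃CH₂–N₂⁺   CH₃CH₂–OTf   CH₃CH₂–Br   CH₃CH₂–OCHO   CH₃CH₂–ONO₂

CH₃CH₂–N₂⁺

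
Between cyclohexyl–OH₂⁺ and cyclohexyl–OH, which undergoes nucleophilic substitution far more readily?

cyclohexyl–OH₂⁺

From cyclohexyl–OH the departing group would be OH⁻ (pKₐ(H₂O) ≈ 15.7). Strong base; essentially never leaves without prior activation.
From cyclohexyl–OH₂⁺ the leaving group is H₂O (pKₐ(H₃O⁺) ≈ -1.7). Neutral; leaves from a protonated alcohol (R–OH₂⁺).
(In practice cyclohexyl–OH₂⁺ is made from cyclohexyl–OH by protonation with strong acid, converting the leaving group from hydroxide to neutral water.)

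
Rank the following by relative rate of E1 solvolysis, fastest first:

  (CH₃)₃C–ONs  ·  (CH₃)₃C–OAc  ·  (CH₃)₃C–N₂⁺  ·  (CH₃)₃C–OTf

The skeletons are identical, so relative rate is governed entirely by leaving-group ability.
Leaving-group ability tracks the stability of the departed species; conjugate-acid pKₐ is the usual yardstick (lower pKₐ → better LG).
(CH₃)₃C–N₂⁺ loses N₂: no meaningful conjugate acid; N₂ departs as an exceptionally stable neutral molecule
(CH₃)₃C–OTf loses OTf⁻: pKₐ(CF₃SO₃H (triflic acid)) ≈ -14
(CH₃)₃C–ONs loses ONs⁻: pKₐ(p-O₂NC₆H₄SO₃H) ≈ -3.5
(CH₃)₃C–OAc loses AcO⁻: pKₐ(CH₃COOH) ≈ 4.8

(CH₃)₃C–N₂⁺ > (CH₃)₃C–OTf > (CH₃)₃C–ONs > (CH₃)₃C–OAc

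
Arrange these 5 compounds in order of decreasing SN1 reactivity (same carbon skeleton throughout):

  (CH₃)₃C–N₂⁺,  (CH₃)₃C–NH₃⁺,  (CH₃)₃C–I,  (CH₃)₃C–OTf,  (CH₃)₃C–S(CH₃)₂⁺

Identical carbon frameworks mean the comparison reduces to leaving-group quality.
A good leaving group is a weak base: the lower the pKₐ of its conjugate acid, the more readily it departs.
(CH₃)₃C–N₂⁺ loses N₂: no meaningful conjugate acid; N₂ departs as an exceptionally stable neutral molecule
(CH₃)₃C–OTf loses OTf⁻: pKₐ(CF₃SO₃H (triflic acid)) ≈ -14
(CH₃)₃C–I loses I⁻: pKₐ(HI) ≈ -10
(CH₃)₃C–S(CH₃)₂⁺ loses SR'₂: pKₐ(R'₂SH⁺) ≈ -7
(CH₃)₃C–NH₃⁺ loses NH₃: pKₐ(NH₄⁺) ≈ 9.2

(CH₃)₃C–N₂⁺ > (CH₃)₃C–OTf > (CH₃)₃C–I > (CH₃)₃C–S(CH₃)₂⁺ > (CH₃)₃C–NH₃⁺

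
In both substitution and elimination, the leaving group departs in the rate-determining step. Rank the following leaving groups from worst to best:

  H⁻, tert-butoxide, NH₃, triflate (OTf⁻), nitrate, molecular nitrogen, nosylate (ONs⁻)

H⁻ < tert-butoxide < NH₃ < nitrate < nosylate (ONs⁻) < triflate (OTf⁻) < molecular nitrogen

Leaving-group ability tracks the stability of the departed species; conjugate-acid pKₐ is the usual yardstick (lower pKₐ → better LG).
molecular nitrogen: no meaningful conjugate acid; N₂ departs as an exceptionally stable neutral molecule
triflate (OTf⁻): pKₐ(CF₃SO₃H (triflic acid)) ≈ -14 — charge spread over three oxygens and a CF₃ group; the premier leaving group in synthesis
nosylate (ONs⁻): pKₐ(p-O₂NC₆H₄SO₃H) ≈ -3.5
nitrate: pKₐ(HNO₃) ≈ -1.3 — resonance-delocalised over three oxygens
NH₃: pKₐ(NH₄⁺) ≈ 9.2 — neutral but moderately basic; leaves from R–NH₃⁺
tert-butoxide: pKₐ(t-BuOH) ≈ 18 — bulky, strongly basic alkoxide
H⁻: pKₐ(H₂) ≈ 36 — extremely strong base; leaves only in special hydride-transfer contexts
Reversing gives the worst-to-best order requested.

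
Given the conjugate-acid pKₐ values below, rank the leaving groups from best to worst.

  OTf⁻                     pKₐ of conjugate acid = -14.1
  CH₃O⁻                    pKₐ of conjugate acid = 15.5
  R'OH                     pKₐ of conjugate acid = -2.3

Lower conjugate-acid pKₐ ⇒ weaker base ⇒ better leaving group.
Sorting by the given values: OTf⁻ (-14.1), R'OH (-2.3), CH₃O⁻ (15.5).

OTf⁻ > R'OH > CH₃O⁻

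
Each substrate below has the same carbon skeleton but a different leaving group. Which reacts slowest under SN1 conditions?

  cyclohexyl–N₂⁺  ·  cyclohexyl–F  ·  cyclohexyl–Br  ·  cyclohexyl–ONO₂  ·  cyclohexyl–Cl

The skeletons are identical, so relative rate is governed entirely by leaving-group ability.
A good leaving group is a weak base: the lower the pKₐ of its conjugate acid, the more readily it departs.
cyclohexyl–N₂⁺ loses N₂: no meaningful conjugate acid; N₂ departs as an exceptionally stable neutral molecule
cyclohexyl–Br loses Br⁻: pKₐ(HBr) ≈ -9
cyclohexyl–Cl loses Cl⁻: pKₐ(HCl) ≈ -7
cyclohexyl–ONO₂ loses NO₃⁻: pKₐ(HNO₃) ≈ -1.3
cyclohexyl–F loses F⁻: pKₐ(HF) ≈ 3.2

cyclohexyl–F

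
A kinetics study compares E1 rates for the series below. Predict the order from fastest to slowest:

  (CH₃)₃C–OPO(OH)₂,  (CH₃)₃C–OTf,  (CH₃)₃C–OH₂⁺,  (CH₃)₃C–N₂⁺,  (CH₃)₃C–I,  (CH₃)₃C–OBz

With the same alkyl group throughout, only the leaving group differentiates the rates.
The more stable X⁻ (or X) is on its own — i.e. the weaker a base it is — the better a leaving group it makes.
(CH₃)₃C–N₂⁺ loses N₂: no meaningful conjugate acid; N₂ departs as an exceptionally stable neutral molecule
(CH₃)₃C–OTf loses OTf⁻: pKₐ(CF₃SO₃H (triflic acid)) ≈ -14
(CH₃)₃C–I loses I⁻: pKₐ(HI) ≈ -10
(CH₃)₃C–OH₂⁺ loses H₂O: pKₐ(H₃O⁺) ≈ -1.7
(CH₃)₃C–OPO(OH)₂ loses H₂PO₄⁻: pKₐ(H₃PO₄) ≈ 2.1
(CH₃)₃C–OBz loses PhCOO⁻: pKₐ(C₆H₅COOH) ≈ 4.2

(CH₃)₃C–N₂⁺ > (CH₃)₃C–OTf > (CH₃)₃C–I > (CH₃)₃C–OH₂⁺ > (CH₃)₃C–OPO(OH)₂ > (CH₃)₃C–OBz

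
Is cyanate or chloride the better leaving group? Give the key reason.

chloride is the better leaving group.
pKₐ(HCl) ≈ -7 versus pKₐ(HOCN) ≈ 3.5: chloride is the much weaker base.
Moderately weak base.

chloride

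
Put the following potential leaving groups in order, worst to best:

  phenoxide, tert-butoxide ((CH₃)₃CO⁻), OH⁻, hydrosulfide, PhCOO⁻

tert-butoxide ((CH₃)₃CO⁻) < OH⁻ < phenoxide < hydrosulfide < PhCOO⁻

Leaving-group ability tracks the stability of the departed species; conjugate-acid pKₐ is the usual yardstick (lower pKₐ → better LG).
PhCOO⁻: pKₐ(C₆H₅COOH) ≈ 4.2
hydrosulfide: pKₐ(H₂S) ≈ 7
phenoxide: pKₐ(C₆H₅OH (phenol)) ≈ 10 — resonance into the ring helps, but still a poor LG
OH⁻: pKₐ(H₂O) ≈ 15.7
tert-butoxide ((CH₃)₃CO⁻): pKₐ(t-BuOH) ≈ 18 — bulky, strongly basic alkoxide
Listed from poorest to best leaving group as asked.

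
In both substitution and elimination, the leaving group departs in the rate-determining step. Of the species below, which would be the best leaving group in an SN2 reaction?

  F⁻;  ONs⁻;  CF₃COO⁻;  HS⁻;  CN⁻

The more stable X⁻ (or X) is on its own — i.e. the weaker a base it is — the better a leaving group it makes.
ONs⁻: pKₐ(p-O₂NC₆H₄SO₃H) ≈ -3.5
CF₃COO⁻: pKₐ(CF₃COOH) ≈ 0.2
F⁻: pKₐ(HF) ≈ 3.2
HS⁻: pKₐ(H₂S) ≈ 7
CN⁻: pKₐ(HCN) ≈ 9.2

ONs⁻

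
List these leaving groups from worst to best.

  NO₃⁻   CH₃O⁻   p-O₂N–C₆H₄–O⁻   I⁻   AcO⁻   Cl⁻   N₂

CH₃O⁻ < p-O₂N–C₆H₄–O⁻ < AcO⁻ < NO₃⁻ < Cl⁻ < I⁻ < N₂

The more stable X⁻ (or X) is on its own — i.e. the weaker a base it is — the better a leaving group it makes.
N₂: no meaningful conjugate acid; N₂ departs as an exceptionally stable neutral molecule
I⁻: pKₐ(HI) ≈ -10
Cl⁻: pKₐ(HCl) ≈ -7
NO₃⁻: pKₐ(HNO₃) ≈ -1.3
AcO⁻: pKₐ(CH₃COOH) ≈ 4.8
p-O₂N–C₆H₄–O⁻: pKₐ(p-nitrophenol) ≈ 7.2
CH₃O⁻: pKₐ(CH₃OH) ≈ 15.5
The question asks for worst first, so the sequence is read in increasing leaving-group ability.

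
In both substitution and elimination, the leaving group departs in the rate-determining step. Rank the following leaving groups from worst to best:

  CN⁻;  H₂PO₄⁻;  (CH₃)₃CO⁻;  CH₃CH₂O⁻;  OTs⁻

(CH₃)₃CO⁻ < CH₃CH₂O⁻ < CN⁻ < H₂PO₄⁻ < OTs⁻

OTs⁻: pKₐ(p-CH₃C₆H₄SO₃H (TsOH)) ≈ -2.8 — resonance-delocalised arenesulfonate
H₂PO₄⁻: pKₐ(H₃PO₄) ≈ 2.1 — moderate base; biological leaving group after further activation
CN⁻: pKₐ(HCN) ≈ 9.2
CH₃CH₂O⁻: pKₐ(CH₃CH₂OH) ≈ 16 — strong base; alkoxides do not leave unassisted
(CH₃)₃CO⁻: pKₐ(t-BuOH) ≈ 18
The question asks for worst first, so the sequence is read in increasing leaving-group ability.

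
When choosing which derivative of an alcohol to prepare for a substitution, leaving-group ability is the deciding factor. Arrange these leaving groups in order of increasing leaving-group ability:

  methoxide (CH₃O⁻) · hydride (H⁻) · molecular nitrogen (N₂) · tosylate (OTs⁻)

hydride (H⁻) < methoxide (CH₃O⁻) < tosylate (OTs⁻) < molecular nitrogen (N₂)

The more stable X⁻ (or X) is on its own — i.e. the weaker a base it is — the better a leaving group it makes.
molecular nitrogen (N₂): no meaningful conjugate acid; N₂ departs as an exceptionally stable neutral molecule
tosylate (OTs⁻): pKₐ(p-CH₃C₆H₄SO₃H (TsOH)) ≈ -2.8
methoxide (CH₃O⁻): pKₐ(CH₃OH) ≈ 15.5
hydride (H⁻): pKₐ(H₂) ≈ 36
Reversing gives the worst-to-best order requested.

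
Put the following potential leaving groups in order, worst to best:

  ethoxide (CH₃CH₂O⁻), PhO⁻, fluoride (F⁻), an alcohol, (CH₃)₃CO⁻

(CH₃)₃CO⁻ < ethoxide (CH₃CH₂O⁻) < PhO⁻ < fluoride (F⁻) < an alcohol

A good leaving group is a weak base: the lower the pKₐ of its conjugate acid, the more readily it departs.
an alcohol: pKₐ(R'OH₂⁺) ≈ -2.4 — neutral; leaves from a protonated ether (an oxonium ion, R–O(H)R'⁺)
fluoride (F⁻): pKₐ(HF) ≈ 3.2 — small and strongly basic; the poor halide leaving group
PhO⁻: pKₐ(C₆H₅OH (phenol)) ≈ 10
ethoxide (CH₃CH₂O⁻): pKₐ(CH₃CH₂OH) ≈ 16
(CH₃)₃CO⁻: pKₐ(t-BuOH) ≈ 18 — bulky, strongly basic alkoxide
Listed from poorest to best leaving group as asked.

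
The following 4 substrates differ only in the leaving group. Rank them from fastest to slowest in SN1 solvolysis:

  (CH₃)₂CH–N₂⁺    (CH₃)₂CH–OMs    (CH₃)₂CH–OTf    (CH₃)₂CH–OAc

(CH₃)₂CH–N₂⁺ > (CH₃)₂CH–OTf > (CH₃)₂CH–OMs > (CH₃)₂CH–OAc

Same R in every case — rank the leaving groups.
A good leaving group is a weak base: the lower the pKₐ of its conjugate acid, the more readily it departs.
(CH₃)₂CH–N₂⁺ loses N₂: no meaningful conjugate acid; N₂ departs as an exceptionally stable neutral molecule
(CH₃)₂CH–OTf loses OTf⁻: pKₐ(CF₃SO₃H (triflic acid)) ≈ -14
(CH₃)₂CH–OMs loses OMs⁻: pKₐ(CH₃SO₃H (MsOH)) ≈ -1.9
(CH₃)₂CH–OAc loses AcO⁻: pKₐ(CH₃COOH) ≈ 4.8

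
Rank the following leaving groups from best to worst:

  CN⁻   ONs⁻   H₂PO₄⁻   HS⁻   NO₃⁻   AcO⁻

ONs⁻ > NO₃⁻ > H₂PO₄⁻ > AcO⁻ > HS⁻ > CN⁻

Leaving-group ability tracks the stability of the departed species; conjugate-acid pKₐ is the usual yardstick (lower pKₐ → better LG).
ONs⁻: pKₐ(p-O₂NC₆H₄SO₃H) ≈ -3.5
NO₃⁻: pKₐ(HNO₃) ≈ -1.3 — resonance-delocalised over three oxygens
H₂PO₄⁻: pKₐ(H₃PO₄) ≈ 2.1
AcO⁻: pKₐ(CH₃COOH) ≈ 4.8
HS⁻: pKₐ(H₂S) ≈ 7 — larger and more polarisable than the oxygen analogue
CN⁻: pKₐ(HCN) ≈ 9.2 — sp carbon stabilises the charge somewhat, but still a poor LG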